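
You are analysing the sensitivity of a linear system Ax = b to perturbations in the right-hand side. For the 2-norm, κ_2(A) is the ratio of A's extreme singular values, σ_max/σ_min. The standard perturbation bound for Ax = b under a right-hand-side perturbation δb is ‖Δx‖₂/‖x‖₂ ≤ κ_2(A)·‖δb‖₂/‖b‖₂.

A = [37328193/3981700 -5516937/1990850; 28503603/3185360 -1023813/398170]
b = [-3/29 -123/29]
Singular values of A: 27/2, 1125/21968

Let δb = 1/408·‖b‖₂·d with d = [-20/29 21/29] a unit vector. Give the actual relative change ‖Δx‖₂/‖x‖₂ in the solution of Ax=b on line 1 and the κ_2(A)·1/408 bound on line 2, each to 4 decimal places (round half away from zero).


largest singular value 27/2, smallest 1125/21968
condition number: (27/2) ÷ (1125/21968) = 263.6160
worst-case relative error ≤ 263.6160 × 1/408 = 0.6461
solve Ax = b  →  x = [-16.6161 -56.1759]
‖b‖₂ = 4.2426 and ‖x‖₂ = 58.5818
with δb = [-0.0072 0.0075], A·Δx = δb → ‖Δx‖ = 0.2031
realised ‖Δx‖/‖x‖ = 0.0035
realised/bound (from unrounded values) ≈ 0.0054

0.0035
0.6461


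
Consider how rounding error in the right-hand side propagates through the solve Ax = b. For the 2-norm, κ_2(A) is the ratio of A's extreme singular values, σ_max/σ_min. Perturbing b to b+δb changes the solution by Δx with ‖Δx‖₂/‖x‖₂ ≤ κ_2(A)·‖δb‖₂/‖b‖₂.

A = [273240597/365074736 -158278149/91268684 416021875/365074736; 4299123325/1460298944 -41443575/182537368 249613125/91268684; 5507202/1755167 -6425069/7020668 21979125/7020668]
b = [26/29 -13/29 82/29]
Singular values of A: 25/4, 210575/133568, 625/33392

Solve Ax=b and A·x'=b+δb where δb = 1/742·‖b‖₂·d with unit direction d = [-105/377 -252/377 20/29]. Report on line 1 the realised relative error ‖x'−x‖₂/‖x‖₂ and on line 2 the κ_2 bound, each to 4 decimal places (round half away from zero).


largest singular value 25/4, smallest 625/33392
κ_2(A) = (25/4) / (625/33392) = 333.9200
worst-case relative error ≤ 333.9200 × 1/742 = 0.4500
solve Ax = b  →  x = [-70.7001 19.9601 77.5980]
‖b‖₂ = 3.0000 and ‖x‖₂ = 106.8568
Δx = A⁻¹·δb where δb = 1/742·3.0000·d; ‖Δx‖ = 0.2160
dividing the unrounded norms, ‖Δx‖/‖x‖ = 0.0020
tightness: 0.0020 against a bound of 0.4500 (unrounded ratio ≈ 0.0045)

0.0020
0.4500


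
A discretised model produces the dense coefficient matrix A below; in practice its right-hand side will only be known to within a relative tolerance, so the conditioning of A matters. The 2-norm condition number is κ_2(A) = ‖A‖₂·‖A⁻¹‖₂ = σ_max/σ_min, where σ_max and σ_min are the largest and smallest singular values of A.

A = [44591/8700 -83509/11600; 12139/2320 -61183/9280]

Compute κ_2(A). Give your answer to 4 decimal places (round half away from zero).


form AᵀA = [77251681/1440000 -137077919/1920000; -137077919/1920000 243952481/2560000] with trace 137263969/921600 and determinant 13845841/921600
solving λ² − 137263969/921600·λ + 13845841/921600 = 0 gives λ = 3721/25, 3721/36864
σ_max=√(3721/25)=(61/5), σ_min=√(3721/36864)=(61/192) → κ = 38.4000

38.4000


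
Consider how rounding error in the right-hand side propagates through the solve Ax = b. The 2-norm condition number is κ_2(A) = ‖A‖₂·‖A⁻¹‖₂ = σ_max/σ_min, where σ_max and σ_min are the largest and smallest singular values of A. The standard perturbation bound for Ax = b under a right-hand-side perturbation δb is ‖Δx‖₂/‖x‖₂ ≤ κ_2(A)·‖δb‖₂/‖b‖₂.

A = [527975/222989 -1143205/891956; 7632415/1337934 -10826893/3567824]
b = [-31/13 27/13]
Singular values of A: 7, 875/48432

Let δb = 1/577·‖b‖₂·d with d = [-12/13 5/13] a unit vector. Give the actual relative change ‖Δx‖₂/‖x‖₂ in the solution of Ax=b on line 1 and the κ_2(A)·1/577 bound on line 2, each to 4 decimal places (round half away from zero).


0.0018
0.6715

from the listed singular values, σ₁ = 7, σ_n = 875/48432
condition number: 7 ÷ (875/48432) = 387.4560
bound on ‖Δx‖/‖x‖: κ·ε = 387.4560·1/577 = 0.6715
solve Ax = b  →  x = [78.2684 146.4497]
2-norm of b is 3.1623; of x, 166.0526
Δx = A⁻¹·δb where δb = 1/577·3.1623·d; ‖Δx‖ = 0.3034
dividing the unrounded norms, ‖Δx‖/‖x‖ = 0.0018
so the bound overstates the realised error by a factor of ≈ 367.5732 (computed from the unrounded values)


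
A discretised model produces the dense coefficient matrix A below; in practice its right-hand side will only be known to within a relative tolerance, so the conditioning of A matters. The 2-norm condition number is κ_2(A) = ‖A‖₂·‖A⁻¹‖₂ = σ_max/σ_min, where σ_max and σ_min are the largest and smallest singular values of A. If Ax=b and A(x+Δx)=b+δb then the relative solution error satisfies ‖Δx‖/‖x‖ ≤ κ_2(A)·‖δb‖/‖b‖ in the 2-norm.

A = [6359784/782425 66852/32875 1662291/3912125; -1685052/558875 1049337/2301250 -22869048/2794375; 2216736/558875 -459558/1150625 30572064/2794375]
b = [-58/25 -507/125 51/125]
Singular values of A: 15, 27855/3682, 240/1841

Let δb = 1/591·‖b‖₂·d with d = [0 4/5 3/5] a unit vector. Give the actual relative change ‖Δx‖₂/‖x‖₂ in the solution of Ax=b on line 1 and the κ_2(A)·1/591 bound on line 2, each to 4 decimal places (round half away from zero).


0.0026
0.1947

from the listed singular values, σ₁ = 15, σ_n = 240/1841
κ = σ_max/σ_min = 15/(240/1841) = 115.0625
bound on ‖Δx‖/‖x‖: κ·ε = 115.0625·1/591 = 0.1947
solve Ax = b  →  x = [5.4123 -22.2030 -2.7354]
2-norm of b is 4.6904; of x, 23.0163
δb = ε·‖b‖·d = [0.0000 0.0063 0.0048]; solving A·Δx = δb gives ‖Δx‖ = 0.0609
relative error = 0.0026
realised/bound (from unrounded values) ≈ 0.0136


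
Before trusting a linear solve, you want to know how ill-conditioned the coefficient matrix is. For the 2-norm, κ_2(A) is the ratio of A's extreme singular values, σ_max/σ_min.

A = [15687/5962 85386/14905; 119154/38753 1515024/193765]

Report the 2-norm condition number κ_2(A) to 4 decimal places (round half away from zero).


37.2625

AᵀA = [98378555625/6007180036 58740942015/1501795009; 58740942015/1501795009 141097507236/1501795009]; tr = 3921707601/35545444, det = 77792400/8886361
eigenvalues of AᵀA: λ = (tr ± √(tr²−4·det))/2 = 441/4, 705600/8886361
σ_max=√(441/4)=(21/2), σ_min=√(705600/8886361)=(840/2981) → κ = 37.2625


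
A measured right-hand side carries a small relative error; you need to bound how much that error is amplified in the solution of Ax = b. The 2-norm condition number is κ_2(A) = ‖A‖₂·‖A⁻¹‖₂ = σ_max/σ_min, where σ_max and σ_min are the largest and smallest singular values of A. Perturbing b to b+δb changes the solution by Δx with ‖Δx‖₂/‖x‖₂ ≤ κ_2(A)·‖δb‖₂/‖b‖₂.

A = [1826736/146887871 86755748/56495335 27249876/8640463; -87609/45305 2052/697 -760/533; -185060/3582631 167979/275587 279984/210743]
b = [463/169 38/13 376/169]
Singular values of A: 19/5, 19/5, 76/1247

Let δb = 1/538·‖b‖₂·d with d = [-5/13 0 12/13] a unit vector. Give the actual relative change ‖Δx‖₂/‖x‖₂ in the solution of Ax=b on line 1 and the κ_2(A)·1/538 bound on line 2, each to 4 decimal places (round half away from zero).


from the listed singular values, σ₁ = 19/5, σ_n = 76/1247
condition number: (19/5) ÷ (76/1247) = 62.3500
perturbation bound = 62.3500·1/538 = 0.1159
solve Ax = b  →  x = [-14.5179 -6.5499 4.1152]
‖b‖ = 4.5826, ‖x‖ = 16.4500
δb = ε·‖b‖·d = [-0.0033 0.0000 0.0079]; solving A·Δx = δb gives ‖Δx‖ = 0.1398
realised ‖Δx‖/‖x‖ = 0.0085
so the bound overstates the realised error by a factor of ≈ 13.6408 (computed from the unrounded values)

0.0085
0.1159


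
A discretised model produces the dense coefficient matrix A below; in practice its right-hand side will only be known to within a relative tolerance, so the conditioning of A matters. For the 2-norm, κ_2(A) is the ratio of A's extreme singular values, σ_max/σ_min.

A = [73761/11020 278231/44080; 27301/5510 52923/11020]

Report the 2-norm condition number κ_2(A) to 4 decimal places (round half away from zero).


152.0000

form AᵀA = [336882541/4857616 1283256135/19430464; 1283256135/19430464 4889039689/77721856] with trace 12222545/92416 and determinant 279841/369664
char-poly roots: 529/4 and 529/92416
so κ_2 = √((529/4) / (529/92416)) = 152.0000


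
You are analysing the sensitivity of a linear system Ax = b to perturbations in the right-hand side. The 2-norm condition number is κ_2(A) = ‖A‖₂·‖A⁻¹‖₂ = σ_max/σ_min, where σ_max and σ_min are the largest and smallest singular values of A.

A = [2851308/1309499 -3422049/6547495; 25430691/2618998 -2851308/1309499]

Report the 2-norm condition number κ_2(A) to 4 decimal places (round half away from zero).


311.6000

form AᵀA = [404068931577/4080398884 -113643157302/5100498605; -113643157302/5100498605 127875878721/25502493025] with trace 6313638789/60684100 and determinant 6765201/60684100
eigenvalues of AᵀA: λ = (tr ± √(tr²−4·det))/2 = 2601/25, 2601/2427364
σ_max=√(2601/25)=(51/5), σ_min=√(2601/2427364)=(51/1558) → κ = 311.6000


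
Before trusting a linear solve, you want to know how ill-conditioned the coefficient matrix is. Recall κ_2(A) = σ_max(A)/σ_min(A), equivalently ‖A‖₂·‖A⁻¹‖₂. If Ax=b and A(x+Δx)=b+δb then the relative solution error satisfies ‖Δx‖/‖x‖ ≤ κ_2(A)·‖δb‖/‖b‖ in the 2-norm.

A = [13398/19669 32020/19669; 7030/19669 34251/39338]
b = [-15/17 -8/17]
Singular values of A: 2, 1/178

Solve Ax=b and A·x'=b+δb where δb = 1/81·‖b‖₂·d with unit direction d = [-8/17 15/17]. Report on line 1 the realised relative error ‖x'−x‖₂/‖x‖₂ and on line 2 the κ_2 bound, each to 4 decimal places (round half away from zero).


largest singular value 2, smallest 1/178
κ_2(A) = 2 / (1/178) = 356.0000
worst-case relative error ≤ 356.0000 × 1/81 = 4.3951
solve Ax = b  →  x = [-0.1923 -0.4615]
‖b‖₂ = 1.0000 and ‖x‖₂ = 0.5000
with δb = [-0.0058 0.0109], A·Δx = δb → ‖Δx‖ = 2.1975
relative error = 4.3951
realised/bound = 1 exactly: the bound is attained for this b and d

4.3951
4.3951


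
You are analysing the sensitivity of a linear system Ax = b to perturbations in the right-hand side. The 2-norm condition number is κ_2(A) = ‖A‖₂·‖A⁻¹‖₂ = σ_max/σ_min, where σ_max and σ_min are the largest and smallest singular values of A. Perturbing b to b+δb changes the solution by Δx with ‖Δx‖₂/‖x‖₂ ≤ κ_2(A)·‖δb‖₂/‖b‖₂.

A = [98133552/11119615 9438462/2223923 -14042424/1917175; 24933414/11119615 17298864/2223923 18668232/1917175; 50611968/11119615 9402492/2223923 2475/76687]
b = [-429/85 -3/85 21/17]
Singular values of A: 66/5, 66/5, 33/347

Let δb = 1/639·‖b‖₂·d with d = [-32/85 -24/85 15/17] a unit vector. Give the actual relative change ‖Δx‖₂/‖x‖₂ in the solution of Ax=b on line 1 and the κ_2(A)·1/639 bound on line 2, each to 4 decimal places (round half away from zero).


0.0027
0.2172

from the listed singular values, σ₁ = 66/5, σ_n = 33/347
κ_2(A) = (66/5) / (33/347) = 138.8000
bound on ‖Δx‖/‖x‖: κ·ε = 138.8000·1/639 = 0.2172
solve Ax = b  →  x = [19.8571 -21.1795 12.3427]
2-norm of b is 5.1962; of x, 31.5471
re-solving with b+δb shifts x by Δx of norm 0.0855
dividing the unrounded norms, ‖Δx‖/‖x‖ = 0.0027
realised/bound (from unrounded values) ≈ 0.0125


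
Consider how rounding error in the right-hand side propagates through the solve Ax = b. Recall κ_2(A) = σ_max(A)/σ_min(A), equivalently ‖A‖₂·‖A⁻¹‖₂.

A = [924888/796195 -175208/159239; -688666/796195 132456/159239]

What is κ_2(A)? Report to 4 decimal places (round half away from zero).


274.5500

M = AᵀA = [53187146884/25357059121 -50653144080/25357059121; -50653144080/25357059121 48242435200/25357059121]. tr(M)=120605924/30151081, det(M)=6400/30151081
eigenvalues of AᵀA: λ = (tr ± √(tr²−4·det))/2 = 4, 1600/30151081
κ_2(A) = √(λ_max/λ_min) = √(4 / (1600/30151081)) = 274.5500


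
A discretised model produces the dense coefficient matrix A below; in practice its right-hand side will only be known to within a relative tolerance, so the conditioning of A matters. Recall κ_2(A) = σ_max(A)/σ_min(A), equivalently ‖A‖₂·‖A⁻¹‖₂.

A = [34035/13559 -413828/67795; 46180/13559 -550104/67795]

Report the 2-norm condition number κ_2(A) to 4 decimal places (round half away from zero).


286.8250

M = AᵀA = [3290973625/183846481 -7897687740/183846481; -7897687740/183846481 18954720976/183846481]. tr(M)=131631329/1087849, det(M)=193600/1087849
eigenvalues of AᵀA: λ = (tr ± √(tr²−4·det))/2 = 121, 1600/1087849
κ_2(A) = √(λ_max/λ_min) = √(121 / (1600/1087849)) = 286.8250


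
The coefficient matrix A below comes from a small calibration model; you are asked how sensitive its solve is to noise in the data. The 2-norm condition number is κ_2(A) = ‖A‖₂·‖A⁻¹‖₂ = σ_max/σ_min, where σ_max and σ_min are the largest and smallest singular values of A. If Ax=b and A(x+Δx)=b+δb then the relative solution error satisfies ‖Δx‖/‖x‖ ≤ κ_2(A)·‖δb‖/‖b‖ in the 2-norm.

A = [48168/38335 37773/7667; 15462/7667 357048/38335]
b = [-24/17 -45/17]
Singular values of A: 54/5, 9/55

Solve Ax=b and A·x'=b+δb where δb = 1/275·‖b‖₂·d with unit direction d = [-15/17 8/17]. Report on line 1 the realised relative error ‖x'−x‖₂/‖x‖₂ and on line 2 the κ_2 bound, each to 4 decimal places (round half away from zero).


largest singular value 54/5, smallest 9/55
condition number: (54/5) ÷ (9/55) = 66.0000
κ_2(A)·‖δb‖/‖b‖ = 0.2400
solve Ax = b  →  x = [-0.0610 -0.2710]
‖b‖₂ = 3.0000 and ‖x‖₂ = 0.2778
δb = ε·‖b‖·d = [-0.0096 0.0051]; solving A·Δx = δb gives ‖Δx‖ = 0.0667
dividing the unrounded norms, ‖Δx‖/‖x‖ = 0.2400
realised/bound = 1 exactly: the bound is attained for this b and d

0.2400
0.2400


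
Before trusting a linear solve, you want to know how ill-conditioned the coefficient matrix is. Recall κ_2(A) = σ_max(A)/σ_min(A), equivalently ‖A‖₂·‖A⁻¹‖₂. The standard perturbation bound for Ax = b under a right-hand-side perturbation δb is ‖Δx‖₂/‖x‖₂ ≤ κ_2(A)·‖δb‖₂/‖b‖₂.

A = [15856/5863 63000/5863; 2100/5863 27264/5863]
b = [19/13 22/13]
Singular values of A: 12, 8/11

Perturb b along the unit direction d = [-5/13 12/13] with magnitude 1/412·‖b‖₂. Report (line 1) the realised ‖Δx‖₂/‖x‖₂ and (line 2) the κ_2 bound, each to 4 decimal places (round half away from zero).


σ_max = 12, σ_min = 8/11
κ_2(A) = 12 / (8/11) = 16.5000
worst-case relative error ≤ 16.5000 × 1/412 = 0.0400
solve Ax = b  →  x = [-1.3049 0.4644]
‖b‖ = 2.2361, ‖x‖ = 1.3851
Δx = A⁻¹·δb where δb = 1/412·2.2361·d; ‖Δx‖ = 0.0075
relative error = 0.0054
realised/bound (from unrounded values) ≈ 0.1345

0.0054
0.0400


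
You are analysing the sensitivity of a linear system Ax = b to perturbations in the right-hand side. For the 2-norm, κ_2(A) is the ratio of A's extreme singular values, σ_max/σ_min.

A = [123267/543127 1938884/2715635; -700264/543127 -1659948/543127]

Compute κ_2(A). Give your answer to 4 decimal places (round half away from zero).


M = AᵀA = [300752185/175483009 3599648748/877415045; 3599648748/877415045 43215321376/4387075225]. tr(M)=300201929/25959025, det(M)=1336336/25959025
solving λ² − 300201929/25959025·λ + 1336336/25959025 = 0 gives λ = 289/25, 4624/1038361
so κ_2 = √((289/25) / (4624/1038361)) = 50.9500

50.9500


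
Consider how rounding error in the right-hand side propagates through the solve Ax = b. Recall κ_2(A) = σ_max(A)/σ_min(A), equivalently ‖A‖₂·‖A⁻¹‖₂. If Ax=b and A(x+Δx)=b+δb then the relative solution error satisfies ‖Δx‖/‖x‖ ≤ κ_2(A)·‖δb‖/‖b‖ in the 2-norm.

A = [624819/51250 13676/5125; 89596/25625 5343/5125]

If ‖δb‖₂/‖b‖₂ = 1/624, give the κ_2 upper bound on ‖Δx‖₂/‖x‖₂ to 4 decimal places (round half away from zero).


AᵀA = [676013689/4202500 7601958/210125; 7601958/210125 344929/42025]; tr = 422669/2500, det = 28561/2500
λ_max, λ_min = (422669/2500 ± √178363473561/6250000)/2 = 169, 169/2500
so κ_2 = √(169 / (169/2500)) = 50.0000
perturbation bound = 50.0000·1/624 = 0.0801

0.0801


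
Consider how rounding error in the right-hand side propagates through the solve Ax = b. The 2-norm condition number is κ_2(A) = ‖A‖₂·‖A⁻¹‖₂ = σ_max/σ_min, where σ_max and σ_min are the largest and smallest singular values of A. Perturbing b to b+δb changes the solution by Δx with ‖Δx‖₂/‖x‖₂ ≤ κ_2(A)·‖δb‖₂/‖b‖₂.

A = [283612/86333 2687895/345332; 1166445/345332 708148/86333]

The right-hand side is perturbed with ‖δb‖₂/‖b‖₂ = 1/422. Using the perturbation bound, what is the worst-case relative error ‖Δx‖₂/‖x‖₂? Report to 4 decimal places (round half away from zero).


AᵀA = [3148116769/141800464 472156650/8862529; 472156650/8862529 18131221129/141800464]; tr = 62956621/419528, det = 5764801/13424896
λ_max, λ_min = (62956621/419528 ± √247702113488025/11000233924)/2 = 2401/16, 2401/839056
so κ_2 = √((2401/16) / (2401/839056)) = 229.0000
κ_2(A)·‖δb‖/‖b‖ = 0.5427

0.5427


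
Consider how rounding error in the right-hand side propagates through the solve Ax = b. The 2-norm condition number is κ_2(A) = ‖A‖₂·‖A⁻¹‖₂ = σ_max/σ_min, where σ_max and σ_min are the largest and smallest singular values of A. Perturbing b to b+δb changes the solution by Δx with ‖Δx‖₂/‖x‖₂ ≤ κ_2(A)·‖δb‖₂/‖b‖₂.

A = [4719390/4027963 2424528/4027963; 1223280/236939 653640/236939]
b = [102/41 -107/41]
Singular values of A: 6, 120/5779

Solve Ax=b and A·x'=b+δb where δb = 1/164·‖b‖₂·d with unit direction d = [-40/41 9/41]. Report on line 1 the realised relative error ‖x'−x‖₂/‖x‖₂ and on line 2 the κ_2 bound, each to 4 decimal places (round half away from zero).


0.0073
1.7619

from the listed singular values, σ₁ = 6, σ_n = 120/5779
κ = σ_max/σ_min = 6/(120/5779) = 288.9500
bound on ‖Δx‖/‖x‖: κ·ε = 288.9500·1/164 = 1.7619
solve Ax = b  →  x = [67.6941 -127.6348]
2-norm of b is 3.6056; of x, 144.4754
re-solving with b+δb shifts x by Δx of norm 1.0588
relative error = 0.0073
realised/bound (from unrounded values) ≈ 0.0042


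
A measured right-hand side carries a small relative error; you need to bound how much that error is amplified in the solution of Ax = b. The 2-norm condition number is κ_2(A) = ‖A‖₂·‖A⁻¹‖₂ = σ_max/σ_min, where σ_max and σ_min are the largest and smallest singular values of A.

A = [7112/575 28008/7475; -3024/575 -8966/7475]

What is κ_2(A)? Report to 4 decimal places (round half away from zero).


40.2500

form AᵀA = [11945024/66125 3481632/66125; 3481632/66125 1023476/66125] with trace 103748/529 and determinant 12544/529
solving λ² − 103748/529·λ + 12544/529 = 0 gives λ = 196, 64/529
κ_2(A) = √(λ_max/λ_min) = √(196 / (64/529)) = 40.2500


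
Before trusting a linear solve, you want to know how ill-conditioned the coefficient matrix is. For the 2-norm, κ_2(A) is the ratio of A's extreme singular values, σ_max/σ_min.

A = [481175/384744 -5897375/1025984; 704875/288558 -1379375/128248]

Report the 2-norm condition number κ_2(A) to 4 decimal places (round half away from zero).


M = AᵀA = [34717455625/4609866816 -137114846875/4097659392; -137114846875/4097659392 541696390625/3642363904]. tr(M)=27423750625/175509504, det(M)=244140625/702038016
λ_max, λ_min = (27423750625/175509504 ± √752019249342187890625/30803585994326016)/2 = 625/4, 390625/175509504
κ_2(A) = √(λ_max/λ_min) = √((625/4) / (390625/175509504)) = 264.9600

264.9600


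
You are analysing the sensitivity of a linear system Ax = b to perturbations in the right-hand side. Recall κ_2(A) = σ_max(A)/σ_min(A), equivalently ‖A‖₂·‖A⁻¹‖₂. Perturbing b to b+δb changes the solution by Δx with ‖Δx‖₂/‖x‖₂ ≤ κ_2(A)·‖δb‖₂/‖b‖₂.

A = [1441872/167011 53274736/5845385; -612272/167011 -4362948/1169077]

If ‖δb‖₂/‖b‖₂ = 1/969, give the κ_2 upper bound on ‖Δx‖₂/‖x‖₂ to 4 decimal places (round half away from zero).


form AᵀA = [14519951872/165045409 533561565888/5776589315; 533561565888/5776589315 19609943059984/202180626025] with trace 44467163024/240405025 and determinant 342102016/240405025
char-poly roots: 4624/25 and 73984/9616201
σ_max=√(4624/25)=(68/5), σ_min=√(73984/9616201)=(272/3101) → κ = 155.0500
perturbation bound = 155.0500·1/969 = 0.1600

0.1600


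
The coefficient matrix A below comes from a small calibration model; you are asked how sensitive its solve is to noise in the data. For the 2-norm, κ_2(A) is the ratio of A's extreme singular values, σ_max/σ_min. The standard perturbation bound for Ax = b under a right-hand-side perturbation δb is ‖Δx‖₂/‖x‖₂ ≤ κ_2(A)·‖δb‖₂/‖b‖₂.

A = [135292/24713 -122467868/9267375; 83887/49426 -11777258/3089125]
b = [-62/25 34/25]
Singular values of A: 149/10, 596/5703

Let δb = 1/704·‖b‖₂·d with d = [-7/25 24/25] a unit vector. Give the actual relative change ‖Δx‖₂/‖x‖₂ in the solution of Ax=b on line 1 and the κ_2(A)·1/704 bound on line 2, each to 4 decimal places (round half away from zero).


0.0020
0.2025

from the listed singular values, σ₁ = 149/10, σ_n = 596/5703
κ_2(A) = (149/10) / (596/5703) = 142.5750
bound on ‖Δx‖/‖x‖: κ·ε = 142.5750·1/704 = 0.2025
solve Ax = b  →  x = [17.6138 7.4845]
‖b‖₂ = 2.8284 and ‖x‖₂ = 19.1381
Δx = A⁻¹·δb where δb = 1/704·2.8284·d; ‖Δx‖ = 0.0384
relative error = 0.0020
tightness: 0.0020 against a bound of 0.2025 (unrounded ratio ≈ 0.0099)


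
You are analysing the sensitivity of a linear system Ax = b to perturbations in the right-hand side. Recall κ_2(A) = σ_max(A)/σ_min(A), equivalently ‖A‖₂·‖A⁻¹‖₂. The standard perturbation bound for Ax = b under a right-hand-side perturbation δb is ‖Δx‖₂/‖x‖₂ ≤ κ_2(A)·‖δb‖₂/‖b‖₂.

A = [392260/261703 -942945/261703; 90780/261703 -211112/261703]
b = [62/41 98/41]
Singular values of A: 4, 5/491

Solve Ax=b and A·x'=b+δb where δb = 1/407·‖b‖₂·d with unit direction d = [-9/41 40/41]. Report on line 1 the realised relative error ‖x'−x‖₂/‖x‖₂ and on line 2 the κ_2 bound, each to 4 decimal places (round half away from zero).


0.0035
0.9651

from the listed singular values, σ₁ = 4, σ_n = 5/491
condition number: 4 ÷ (5/491) = 392.8000
κ_2(A)·‖δb‖/‖b‖ = 0.9651
solve Ax = b  →  x = [181.4846 75.0769]
2-norm of b is 2.8284; of x, 196.4006
with δb = [-0.0015 0.0068], A·Δx = δb → ‖Δx‖ = 0.6824
realised ‖Δx‖/‖x‖ = 0.0035
tightness: 0.0035 against a bound of 0.9651 (unrounded ratio ≈ 0.0036)


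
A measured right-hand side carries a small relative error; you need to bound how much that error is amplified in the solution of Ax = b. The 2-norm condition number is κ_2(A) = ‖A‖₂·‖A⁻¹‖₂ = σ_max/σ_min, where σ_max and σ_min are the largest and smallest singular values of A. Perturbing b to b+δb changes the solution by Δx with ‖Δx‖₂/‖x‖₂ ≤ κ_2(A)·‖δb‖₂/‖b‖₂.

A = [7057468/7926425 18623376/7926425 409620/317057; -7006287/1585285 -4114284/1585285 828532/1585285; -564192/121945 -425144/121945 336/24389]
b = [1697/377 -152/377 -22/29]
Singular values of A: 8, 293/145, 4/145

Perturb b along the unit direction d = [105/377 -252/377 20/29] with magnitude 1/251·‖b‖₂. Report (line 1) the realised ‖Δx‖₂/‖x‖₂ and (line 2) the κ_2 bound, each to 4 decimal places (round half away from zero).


largest singular value 8, smallest 4/145
κ_2(A) = 8 / (4/145) = 290.0000
worst-case relative error ≤ 290.0000 × 1/251 = 1.1554
solve Ax = b  →  x = [14.3399 -18.7032 27.6152]
‖b‖ = 4.5826, ‖x‖ = 36.3049
δb = ε·‖b‖·d = [0.0051 -0.0122 0.0126]; solving A·Δx = δb gives ‖Δx‖ = 0.6618
realised ‖Δx‖/‖x‖ = 0.0182
tightness: 0.0182 against a bound of 1.1554 (unrounded ratio ≈ 0.0158)

0.0182
1.1554


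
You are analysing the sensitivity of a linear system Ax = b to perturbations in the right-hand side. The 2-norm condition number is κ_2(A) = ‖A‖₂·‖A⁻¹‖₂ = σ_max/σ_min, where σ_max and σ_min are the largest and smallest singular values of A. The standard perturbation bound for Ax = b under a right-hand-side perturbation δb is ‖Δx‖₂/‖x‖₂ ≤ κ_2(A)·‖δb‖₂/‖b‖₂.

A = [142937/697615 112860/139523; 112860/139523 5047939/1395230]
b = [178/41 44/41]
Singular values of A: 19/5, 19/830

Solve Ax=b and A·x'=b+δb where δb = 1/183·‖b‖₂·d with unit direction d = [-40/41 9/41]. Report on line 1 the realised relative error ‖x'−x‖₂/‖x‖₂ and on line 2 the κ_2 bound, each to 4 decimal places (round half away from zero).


0.0061
0.9071

largest singular value 19/5, smallest 19/830
κ = σ_max/σ_min = (19/5)/(19/830) = 166.0000
bound on ‖Δx‖/‖x‖: κ·ε = 166.0000·1/183 = 0.9071
solve Ax = b  →  x = [170.5905 -37.8434]
2-norm of b is 4.4721; of x, 174.7376
δb = ε·‖b‖·d = [-0.0238 0.0054]; solving A·Δx = δb gives ‖Δx‖ = 1.0676
dividing the unrounded norms, ‖Δx‖/‖x‖ = 0.0061
so the bound overstates the realised error by a factor of ≈ 148.4756 (computed from the unrounded values)


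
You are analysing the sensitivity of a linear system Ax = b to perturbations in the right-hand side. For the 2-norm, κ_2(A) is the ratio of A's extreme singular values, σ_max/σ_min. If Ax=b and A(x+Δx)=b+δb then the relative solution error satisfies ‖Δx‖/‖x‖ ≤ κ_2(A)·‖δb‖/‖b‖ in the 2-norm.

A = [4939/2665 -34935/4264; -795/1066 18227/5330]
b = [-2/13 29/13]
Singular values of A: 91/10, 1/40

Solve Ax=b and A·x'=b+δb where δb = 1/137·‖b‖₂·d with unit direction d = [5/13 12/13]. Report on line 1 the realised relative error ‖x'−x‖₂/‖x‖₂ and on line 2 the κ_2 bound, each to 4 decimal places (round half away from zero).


largest singular value 91/10, smallest 1/40
κ = σ_max/σ_min = (91/10)/(1/40) = 364.0000
bound on ‖Δx‖/‖x‖: κ·ε = 364.0000·1/137 = 2.6569
solve Ax = b  →  x = [78.0247 17.6682]
‖b‖₂ = 2.2361 and ‖x‖₂ = 80.0001
δb = ε·‖b‖·d = [0.0063 0.0151]; solving A·Δx = δb gives ‖Δx‖ = 0.6529
relative error = 0.0082
realised/bound (from unrounded values) ≈ 0.0031

0.0082
2.6569


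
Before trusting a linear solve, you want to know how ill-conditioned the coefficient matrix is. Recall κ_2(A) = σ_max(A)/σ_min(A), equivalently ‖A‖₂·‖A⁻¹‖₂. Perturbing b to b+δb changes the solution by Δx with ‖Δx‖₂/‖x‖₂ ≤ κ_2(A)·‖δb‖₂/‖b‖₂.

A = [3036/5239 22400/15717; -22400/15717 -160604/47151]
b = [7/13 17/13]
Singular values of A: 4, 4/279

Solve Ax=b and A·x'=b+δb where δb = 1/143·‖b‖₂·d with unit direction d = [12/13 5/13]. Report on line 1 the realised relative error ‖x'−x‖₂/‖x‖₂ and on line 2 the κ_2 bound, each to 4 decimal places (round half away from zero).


σ_max = 4, σ_min = 4/279
condition number: 4 ÷ (4/279) = 279.0000
perturbation bound = 279.0000·1/143 = 1.9510
solve Ax = b  →  x = [-64.4808 26.5962]
‖b‖ = 1.4142, ‖x‖ = 69.7504
re-solving with b+δb shifts x by Δx of norm 0.6898
dividing the unrounded norms, ‖Δx‖/‖x‖ = 0.0099
so the bound overstates the realised error by a factor of ≈ 197.2841 (computed from the unrounded values)

0.0099
1.9510


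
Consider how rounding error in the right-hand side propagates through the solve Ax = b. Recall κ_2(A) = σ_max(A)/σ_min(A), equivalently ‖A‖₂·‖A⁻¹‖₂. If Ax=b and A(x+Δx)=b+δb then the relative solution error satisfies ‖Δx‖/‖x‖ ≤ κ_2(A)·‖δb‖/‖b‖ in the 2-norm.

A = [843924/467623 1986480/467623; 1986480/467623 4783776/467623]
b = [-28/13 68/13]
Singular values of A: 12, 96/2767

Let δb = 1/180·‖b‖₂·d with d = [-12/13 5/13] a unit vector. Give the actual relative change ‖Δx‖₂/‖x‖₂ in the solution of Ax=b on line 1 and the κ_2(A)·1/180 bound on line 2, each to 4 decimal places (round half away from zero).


largest singular value 12, smallest 96/2767
condition number: 12 ÷ (96/2767) = 345.8750
κ_2(A)·‖δb‖/‖b‖ = 1.9215
solve Ax = b  →  x = [-106.2949 44.6506]
2-norm of b is 5.6569; of x, 115.2921
δb = ε·‖b‖·d = [-0.0290 0.0121]; solving A·Δx = δb gives ‖Δx‖ = 0.9058
dividing the unrounded norms, ‖Δx‖/‖x‖ = 0.0079
so the bound overstates the realised error by a factor of ≈ 244.5716 (computed from the unrounded values)

0.0079
1.9215


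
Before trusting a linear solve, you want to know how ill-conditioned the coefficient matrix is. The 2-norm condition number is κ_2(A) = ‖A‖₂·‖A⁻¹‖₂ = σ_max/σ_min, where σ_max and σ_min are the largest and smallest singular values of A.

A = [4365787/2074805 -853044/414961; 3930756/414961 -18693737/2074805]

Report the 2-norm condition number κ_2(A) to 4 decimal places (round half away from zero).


M = AᵀA = [8314655981/88305725 -316743840/3532229; -316743840/3532229 7541650181/88305725]. tr(M)=546769178/3045025, det(M)=20151121/76125625
solving λ² − 546769178/3045025·λ + 20151121/76125625 = 0 gives λ = 4489/25, 4489/3045025
κ_2(A) = √(λ_max/λ_min) = √((4489/25) / (4489/3045025)) = 349.0000

349.0000


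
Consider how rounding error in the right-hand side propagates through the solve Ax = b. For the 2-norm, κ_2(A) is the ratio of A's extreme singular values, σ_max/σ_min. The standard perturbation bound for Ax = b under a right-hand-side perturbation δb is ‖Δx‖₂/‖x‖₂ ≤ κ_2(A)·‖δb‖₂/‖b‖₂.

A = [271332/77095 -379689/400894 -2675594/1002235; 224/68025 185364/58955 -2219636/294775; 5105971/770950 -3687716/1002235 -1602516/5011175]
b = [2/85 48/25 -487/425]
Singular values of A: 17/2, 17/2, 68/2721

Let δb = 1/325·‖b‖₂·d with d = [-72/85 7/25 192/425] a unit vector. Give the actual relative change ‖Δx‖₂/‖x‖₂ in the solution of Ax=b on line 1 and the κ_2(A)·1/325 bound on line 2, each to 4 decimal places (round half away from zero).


1.0465
1.0465

σ_max = 17/2, σ_min = 68/2721
condition number: (17/2) ÷ (68/2721) = 340.1250
perturbation bound = 340.1250·1/325 = 1.0465
solve Ax = b  →  x = [-0.1038 0.1416 -0.1959]
‖b‖ = 2.2361, ‖x‖ = 0.2631
re-solving with b+δb shifts x by Δx of norm 0.2753
realised ‖Δx‖/‖x‖ = 1.0465
tightness: 1.0465 against a bound of 1.0465; the bound is attained (ratio 1)


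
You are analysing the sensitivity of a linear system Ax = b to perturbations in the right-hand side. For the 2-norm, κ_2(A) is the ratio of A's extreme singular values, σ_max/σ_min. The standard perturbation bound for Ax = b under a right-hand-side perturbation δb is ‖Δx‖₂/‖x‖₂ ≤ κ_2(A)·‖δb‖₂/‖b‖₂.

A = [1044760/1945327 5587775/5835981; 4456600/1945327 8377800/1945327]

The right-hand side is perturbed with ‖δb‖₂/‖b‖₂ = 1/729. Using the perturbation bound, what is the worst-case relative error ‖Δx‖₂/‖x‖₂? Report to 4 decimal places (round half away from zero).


M = AᵀA = [12464489600/2251217809 70105529000/6753653427; 70105529000/6753653427 394355160625/20260960281]. tr(M)=1752718225/70107129, det(M)=1000000/70107129
char-poly roots: 25 and 40000/70107129
so κ_2 = √(25 / (40000/70107129)) = 209.3250
worst-case relative error ≤ 209.3250 × 1/729 = 0.2871

0.2871


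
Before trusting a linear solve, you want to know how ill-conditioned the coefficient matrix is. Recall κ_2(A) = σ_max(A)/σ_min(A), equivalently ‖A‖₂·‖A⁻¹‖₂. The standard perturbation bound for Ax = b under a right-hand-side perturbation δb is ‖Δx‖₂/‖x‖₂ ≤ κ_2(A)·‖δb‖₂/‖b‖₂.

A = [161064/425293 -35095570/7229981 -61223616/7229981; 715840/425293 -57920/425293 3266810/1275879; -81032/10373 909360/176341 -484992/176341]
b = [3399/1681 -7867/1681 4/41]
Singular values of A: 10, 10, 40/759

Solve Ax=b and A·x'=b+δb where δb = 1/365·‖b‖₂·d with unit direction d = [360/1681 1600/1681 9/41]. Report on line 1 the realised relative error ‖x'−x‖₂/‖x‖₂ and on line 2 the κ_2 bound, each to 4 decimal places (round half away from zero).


from the listed singular values, σ₁ = 10, σ_n = 40/759
κ_2(A) = 10 / (40/759) = 189.7500
worst-case relative error ≤ 189.7500 × 1/365 = 0.5199
solve Ax = b  →  x = [45.4600 53.4882 -28.8671]
2-norm of b is 5.0990; of x, 75.9007
δb = ε·‖b‖·d = [0.0030 0.0133 0.0031]; solving A·Δx = δb gives ‖Δx‖ = 0.2651
dividing the unrounded norms, ‖Δx‖/‖x‖ = 0.0035
so the bound overstates the realised error by a factor of ≈ 148.8534 (computed from the unrounded values)

0.0035
0.5199


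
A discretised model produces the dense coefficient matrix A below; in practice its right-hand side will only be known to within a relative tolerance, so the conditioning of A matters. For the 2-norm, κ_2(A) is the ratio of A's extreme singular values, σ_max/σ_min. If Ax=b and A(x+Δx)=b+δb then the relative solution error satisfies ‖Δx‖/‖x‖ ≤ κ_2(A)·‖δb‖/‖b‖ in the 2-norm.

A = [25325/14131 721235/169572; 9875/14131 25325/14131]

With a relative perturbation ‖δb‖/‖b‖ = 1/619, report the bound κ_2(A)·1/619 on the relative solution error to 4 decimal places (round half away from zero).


0.1686

AᵀA = [56836250/15360397 1635868375/184324764; 1635868375/184324764 47118087325/2211897168]; tr = 4254039025/170145936, det = 9765625/170145936
char-poly roots: 25 and 390625/170145936
so κ_2 = √(25 / (390625/170145936)) = 104.3520
worst-case relative error ≤ 104.3520 × 1/619 = 0.1686


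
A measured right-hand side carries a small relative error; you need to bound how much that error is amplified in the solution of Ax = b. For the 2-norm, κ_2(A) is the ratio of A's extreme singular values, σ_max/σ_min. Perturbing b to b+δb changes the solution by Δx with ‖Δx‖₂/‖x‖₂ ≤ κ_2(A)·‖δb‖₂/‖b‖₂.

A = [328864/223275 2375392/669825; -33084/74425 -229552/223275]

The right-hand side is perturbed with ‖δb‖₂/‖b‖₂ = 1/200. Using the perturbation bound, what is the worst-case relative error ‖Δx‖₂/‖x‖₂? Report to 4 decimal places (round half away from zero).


1.2881

form AᵀA = [188803984/79762761 1359250240/239288283; 1359250240/239288283 9786774784/717864849] with trace 67964560/4247721 and determinant 16384/4247721
solving λ² − 67964560/4247721·λ + 16384/4247721 = 0 gives λ = 16, 1024/4247721
so κ_2 = √(16 / (1024/4247721)) = 257.6250
κ_2(A)·‖δb‖/‖b‖ = 1.2881


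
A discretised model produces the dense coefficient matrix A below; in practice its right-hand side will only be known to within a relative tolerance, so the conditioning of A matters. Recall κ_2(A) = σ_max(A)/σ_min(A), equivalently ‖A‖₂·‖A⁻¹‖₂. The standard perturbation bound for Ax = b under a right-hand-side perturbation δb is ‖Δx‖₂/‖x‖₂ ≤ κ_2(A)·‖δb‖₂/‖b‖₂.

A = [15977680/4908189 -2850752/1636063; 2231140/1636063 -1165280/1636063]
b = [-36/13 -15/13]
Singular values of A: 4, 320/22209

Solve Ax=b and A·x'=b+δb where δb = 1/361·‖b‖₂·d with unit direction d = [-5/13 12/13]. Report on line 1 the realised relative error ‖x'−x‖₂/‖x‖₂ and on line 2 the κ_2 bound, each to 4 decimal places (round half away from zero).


largest singular value 4, smallest 320/22209
κ = σ_max/σ_min = 4/(320/22209) = 277.6125
perturbation bound = 277.6125·1/361 = 0.7690
solve Ax = b  →  x = [-0.6618 0.3529]
‖b‖ = 3.0000, ‖x‖ = 0.7500
with δb = [-0.0032 0.0077], A·Δx = δb → ‖Δx‖ = 0.5768
dividing the unrounded norms, ‖Δx‖/‖x‖ = 0.7690
realised/bound = 1 exactly: the bound is attained for this b and d

0.7690
0.7690


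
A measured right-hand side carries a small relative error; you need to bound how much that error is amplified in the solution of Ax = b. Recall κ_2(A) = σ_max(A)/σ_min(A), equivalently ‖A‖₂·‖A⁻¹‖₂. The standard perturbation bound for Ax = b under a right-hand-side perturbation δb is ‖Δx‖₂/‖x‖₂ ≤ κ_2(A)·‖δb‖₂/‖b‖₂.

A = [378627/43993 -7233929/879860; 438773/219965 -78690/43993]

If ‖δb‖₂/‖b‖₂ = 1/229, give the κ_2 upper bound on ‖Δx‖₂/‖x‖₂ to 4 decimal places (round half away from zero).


form AᵀA = [2246568634/28783225 -1711522323/23026580; -1711522323/23026580 32603554561/460531600] with trace 16301701/109520 and determinant 13845841/13690000
λ_max, λ_min = (16301701/109520 ± √6642423270129969/299865760000)/2 = 3721/25, 3721/547600
κ_2(A) = √(λ_max/λ_min) = √((3721/25) / (3721/547600)) = 148.0000
perturbation bound = 148.0000·1/229 = 0.6463

0.6463


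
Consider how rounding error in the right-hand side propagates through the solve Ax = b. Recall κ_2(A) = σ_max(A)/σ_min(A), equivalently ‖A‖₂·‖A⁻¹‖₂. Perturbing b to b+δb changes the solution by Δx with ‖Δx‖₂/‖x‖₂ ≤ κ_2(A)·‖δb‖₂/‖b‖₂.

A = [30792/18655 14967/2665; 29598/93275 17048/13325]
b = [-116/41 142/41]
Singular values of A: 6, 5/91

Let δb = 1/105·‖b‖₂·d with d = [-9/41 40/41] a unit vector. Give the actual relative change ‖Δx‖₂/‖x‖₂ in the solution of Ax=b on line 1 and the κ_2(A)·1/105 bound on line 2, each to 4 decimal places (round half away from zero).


σ_max = 6, σ_min = 5/91
κ = σ_max/σ_min = 6/(5/91) = 109.2000
perturbation bound = 109.2000·1/105 = 1.0400
solve Ax = b  →  x = [-69.9813 20.0640]
‖b‖₂ = 4.4721 and ‖x‖₂ = 72.8008
re-solving with b+δb shifts x by Δx of norm 0.7752
realised ‖Δx‖/‖x‖ = 0.0106
realised/bound (from unrounded values) ≈ 0.0102

0.0106
1.0400


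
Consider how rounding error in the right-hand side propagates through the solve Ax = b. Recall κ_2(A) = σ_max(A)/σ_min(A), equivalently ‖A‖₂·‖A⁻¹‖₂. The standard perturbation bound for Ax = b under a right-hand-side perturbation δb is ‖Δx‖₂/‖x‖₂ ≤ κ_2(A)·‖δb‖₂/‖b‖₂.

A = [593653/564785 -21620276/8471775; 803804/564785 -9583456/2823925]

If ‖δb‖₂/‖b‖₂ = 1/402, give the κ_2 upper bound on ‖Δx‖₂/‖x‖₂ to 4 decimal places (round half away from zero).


AᵀA = [3072383861/981483373 -110598776948/14722250595; -110598776948/14722250595 3981599982928/220833758925]; tr = 359452796281/16987212225, det = 71639296/16987212225
eigenvalues of AᵀA: λ = (tr ± √(tr²−4·det))/2 = 529/25, 135424/679488489
κ_2(A) = √(λ_max/λ_min) = √((529/25) / (135424/679488489)) = 325.8375
bound on ‖Δx‖/‖x‖: κ·ε = 325.8375·1/402 = 0.8105

0.8105


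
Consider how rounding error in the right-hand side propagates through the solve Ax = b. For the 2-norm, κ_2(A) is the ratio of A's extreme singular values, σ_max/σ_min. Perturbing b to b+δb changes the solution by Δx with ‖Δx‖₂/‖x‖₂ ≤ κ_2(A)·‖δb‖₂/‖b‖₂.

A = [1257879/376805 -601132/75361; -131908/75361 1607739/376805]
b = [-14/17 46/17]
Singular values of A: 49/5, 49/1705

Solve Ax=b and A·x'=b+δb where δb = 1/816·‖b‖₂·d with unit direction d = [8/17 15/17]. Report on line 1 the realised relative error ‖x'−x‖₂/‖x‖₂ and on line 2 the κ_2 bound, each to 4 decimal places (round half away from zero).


σ_max = 49/5, σ_min = 49/1705
condition number: (49/5) ÷ (49/1705) = 341.0000
bound on ‖Δx‖/‖x‖: κ·ε = 341.0000·1/816 = 0.4179
solve Ax = b  →  x = [64.1601 26.9545]
‖b‖₂ = 2.8284 and ‖x‖₂ = 69.5921
re-solving with b+δb shifts x by Δx of norm 0.1206
realised ‖Δx‖/‖x‖ = 0.0017
tightness: 0.0017 against a bound of 0.4179 (unrounded ratio ≈ 0.0041)

0.0017
0.4179
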